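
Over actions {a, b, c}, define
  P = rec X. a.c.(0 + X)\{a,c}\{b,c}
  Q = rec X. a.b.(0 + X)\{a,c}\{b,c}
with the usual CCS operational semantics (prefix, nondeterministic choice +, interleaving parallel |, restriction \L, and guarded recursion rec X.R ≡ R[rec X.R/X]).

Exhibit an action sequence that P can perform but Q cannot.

Reachable graph of P (3 states):
  m0 = rec X. a.c.(0 + X)\{a,c}\{b,c} ⊢ -a-> m1
  m1 = c.(0 + (rec X. a.c.(0 + X)\{a,c}\{b,c}))\{a,c}\{b,c} ⊢ -c-> m2
  m2 = (0 + (rec X. a.c.(0 + X)\{a,c}\{b,c}))\{a,c}\{b,c} ⊢ ·
Reachable graph of Q (3 states):
  n0 = rec X. a.b.(0 + X)\{a,c}\{b,c} ⊢ -a-> n1
  n1 = b.(0 + (rec X. a.b.(0 + X)\{a,c}\{b,c}))\{a,c}\{b,c} ⊢ -b-> n2
  n2 = (0 + (rec X. a.b.(0 + X)\{a,c}\{b,c}))\{a,c}\{b,c} ⊢ ·
Executing ac from P (initial set {m0}):
  step 1 (a): {m1}
  step 2 (c): {m2}
  P completes σ.
Executing ac from Q (initial set {n0}):
  step 1 (a): {n1}
  step 2 (c): ∅  — Q cannot continue

ac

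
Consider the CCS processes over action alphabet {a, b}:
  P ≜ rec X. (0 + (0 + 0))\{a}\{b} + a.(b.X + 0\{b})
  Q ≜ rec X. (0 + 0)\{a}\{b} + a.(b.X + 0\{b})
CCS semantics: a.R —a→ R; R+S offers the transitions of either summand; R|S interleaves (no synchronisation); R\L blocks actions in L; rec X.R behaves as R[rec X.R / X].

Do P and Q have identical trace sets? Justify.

P's transition system — 2 states:
  p0 = rec X. (0 + (0 + 0))\{a}\{b} + a.(b.X + 0\{b}) :: --a--▸ p1
  p1 = b.(rec X. (0 + (0 + 0))\{a}\{b} + a.(b.X + 0\{b})) + 0\{b} :: --b--▸ p0
Q's transition system — 2 states:
  q0 = rec X. (0 + 0)\{a}\{b} + a.(b.X + 0\{b}) :: --a--▸ q1
  q1 = b.(rec X. (0 + 0)\{a}\{b} + a.(b.X + 0\{b})) + 0\{b} :: --b--▸ q0
Bisimilarity quotient blocks:
  B0 = {p0, q0}
  B1 = {p1, q1}
p0 ∈ B0, q0 ∈ B0 → same block
Bisimilar ⇒ trace-equivalent.

traces(P) = traces(Q)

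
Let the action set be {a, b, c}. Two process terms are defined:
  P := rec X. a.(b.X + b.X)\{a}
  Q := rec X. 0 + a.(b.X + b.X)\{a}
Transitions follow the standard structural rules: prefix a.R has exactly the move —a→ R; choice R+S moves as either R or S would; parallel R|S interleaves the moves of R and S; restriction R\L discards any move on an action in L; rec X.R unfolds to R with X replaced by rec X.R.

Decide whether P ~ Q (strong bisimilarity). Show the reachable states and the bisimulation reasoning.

P's transition system — 3 states:
  p0 = rec X. a.(b.X + b.X)\{a} ⊢ --a--▸ p1
  p1 = (b.(rec X. a.(b.X + b.X)\{a}) + b.(rec X. a.(b.X + b.X)\{a}))\{a} ⊢ --b--▸ p2
  p2 = (rec X. a.(b.X + b.X)\{a})\{a} ⊢ ∅
Q's transition system — 3 states:
  q0 = rec X. 0 + a.(b.X + b.X)\{a} ⊢ --a--▸ q1
  q1 = (b.(rec X. 0 + a.(b.X + b.X)\{a}) + b.(rec X. 0 + a.(b.X + b.X)\{a}))\{a} ⊢ --b--▸ q2
  q2 = (rec X. 0 + a.(b.X + b.X)\{a})\{a} ⊢ ∅
Partition-refinement fixed point:
  B0 = {p0, q0}
  B1 = {p1, q1}
  B2 = {p2, q2}
p0 ∈ B0, q0 ∈ B0 → same block

bisimilar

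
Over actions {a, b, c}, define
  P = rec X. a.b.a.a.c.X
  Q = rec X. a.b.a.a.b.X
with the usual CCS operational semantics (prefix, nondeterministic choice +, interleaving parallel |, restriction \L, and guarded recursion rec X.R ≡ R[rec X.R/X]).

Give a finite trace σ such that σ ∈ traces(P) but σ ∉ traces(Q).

abaac

LTS(P): 5 reachable states
  p0 = rec X. a.b.a.a.c.X ⊢ —a→ p1
  p1 = b.a.a.c.(rec X. a.b.a.a.c.X) ⊢ —b→ p2
  p2 = a.a.c.(rec X. a.b.a.a.c.X) ⊢ —a→ p3
  p3 = a.c.(rec X. a.b.a.a.c.X) ⊢ —a→ p4
  p4 = c.(rec X. a.b.a.a.c.X) ⊢ —c→ p0
LTS(Q): 5 reachable states
  q0 = rec X. a.b.a.a.b.X ⊢ —a→ q1
  q1 = b.a.a.b.(rec X. a.b.a.a.b.X) ⊢ —b→ q2
  q2 = a.a.b.(rec X. a.b.a.a.b.X) ⊢ —a→ q3
  q3 = a.b.(rec X. a.b.a.a.b.X) ⊢ —a→ q4
  q4 = b.(rec X. a.b.a.a.b.X) ⊢ —b→ q0
Trace ⟨abaac⟩ through P, begin at {p0}:
  step 1 (a): {p1}
  step 2 (b): {p2}
  step 3 (a): {p3}
  step 4 (a): {p4}
  step 5 (c): {p0}
  ✓ P
Trace ⟨abaac⟩ through Q, begin at {q0}:
  step 1 (a): {q1}
  step 2 (b): {q2}
  step 3 (a): {q3}
  step 4 (a): {q4}
  step 5 (c): no successor for Q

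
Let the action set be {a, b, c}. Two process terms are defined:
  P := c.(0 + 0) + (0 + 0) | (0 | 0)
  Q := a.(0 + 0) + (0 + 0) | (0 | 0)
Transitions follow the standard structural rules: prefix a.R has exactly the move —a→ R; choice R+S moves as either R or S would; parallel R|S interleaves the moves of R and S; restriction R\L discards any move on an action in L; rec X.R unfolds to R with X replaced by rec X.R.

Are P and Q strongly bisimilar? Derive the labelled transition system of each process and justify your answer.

Reachable graph of P (2 states):
  s0 = c.(0 + 0) + (0 + 0) | (0 | 0) ⊢ -c-> s1
  s1 = 0 + 0 ⊢ ·
Reachable graph of Q (2 states):
  t0 = a.(0 + 0) + (0 + 0) | (0 | 0) ⊢ -a-> t1
  t1 = 0 + 0 ⊢ ·
Partition-refinement fixed point:
  B0 = {s0}
  B1 = {s1, t1}
  B2 = {t0}
s0 ∈ B0, t0 ∈ B2 → different blocks

not bisimilar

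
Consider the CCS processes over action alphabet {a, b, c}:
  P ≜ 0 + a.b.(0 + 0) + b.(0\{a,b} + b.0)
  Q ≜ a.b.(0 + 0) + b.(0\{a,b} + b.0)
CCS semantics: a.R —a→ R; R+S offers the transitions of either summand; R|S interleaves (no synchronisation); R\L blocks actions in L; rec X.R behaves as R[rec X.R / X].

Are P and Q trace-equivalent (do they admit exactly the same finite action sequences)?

traces(P) = traces(Q)

Reachable graph of P (5 states):
  u0 = 0 + a.b.(0 + 0) + b.(0\{a,b} + b.0) → ··a··> u1, ··b··> u2
  u1 = b.(0 + 0) → ··b··> u3
  u2 = 0\{a,b} + b.0 → ··b··> u4
  u3 = 0 + 0 → ·
  u4 = 0 → ·
Reachable graph of Q (5 states):
  v0 = a.b.(0 + 0) + b.(0\{a,b} + b.0) → ··a··> v1, ··b··> v2
  v1 = b.(0 + 0) → ··b··> v3
  v2 = 0\{a,b} + b.0 → ··b··> v4
  v3 = 0 + 0 → ·
  v4 = 0 → ·
Partition-refinement fixed point:
  B0 = {u0, v0}
  B1 = {u1, u2, v1, v2}
  B2 = {u3, u4, v3, v4}
u0 ∈ B0, v0 ∈ B0 → same block
Bisimilar ⇒ trace-equivalent.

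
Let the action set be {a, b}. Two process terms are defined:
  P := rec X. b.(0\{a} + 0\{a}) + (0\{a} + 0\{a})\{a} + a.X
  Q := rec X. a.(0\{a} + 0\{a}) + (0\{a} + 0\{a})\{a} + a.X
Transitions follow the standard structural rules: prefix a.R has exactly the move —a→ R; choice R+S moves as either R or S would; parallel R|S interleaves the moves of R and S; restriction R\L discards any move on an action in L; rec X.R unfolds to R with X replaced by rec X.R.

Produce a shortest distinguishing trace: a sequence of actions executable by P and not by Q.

b

P's transition system — 2 states:
  u0 = rec X. b.(0\{a} + 0\{a}) + (0\{a} + 0\{a})\{a} + a.X | —a→ u0, —b→ u1
  u1 = 0\{a} + 0\{a} | ∅
Q's transition system — 2 states:
  v0 = rec X. a.(0\{a} + 0\{a}) + (0\{a} + 0\{a})\{a} + a.X | —a→ v0, —a→ v1
  v1 = 0\{a} + 0\{a} | ∅
Executing b from P (initial set {u0}):
  after b @ step 1: {u1}
  — P admits the full trace.
Executing b from Q (initial set {v0}):
  after b @ step 1: no successor for Q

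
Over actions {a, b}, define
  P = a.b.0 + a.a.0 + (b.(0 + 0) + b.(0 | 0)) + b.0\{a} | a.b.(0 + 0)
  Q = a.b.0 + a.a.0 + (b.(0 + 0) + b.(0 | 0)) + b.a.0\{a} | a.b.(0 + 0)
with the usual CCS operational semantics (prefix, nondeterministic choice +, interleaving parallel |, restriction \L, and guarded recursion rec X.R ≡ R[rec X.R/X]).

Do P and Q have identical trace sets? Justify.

LTS(P): 11 reachable states
  p0 = a.b.0 + a.a.0 + (b.(0 + 0) + b.(0 | 0)) + b.0\{a} | a.b.(0 + 0) | ··a··> p1, ··a··> p2, ··a··> p3, ··b··> p4, ··b··> p5, ··b··> p6
  p1 = a.0 | ··a··> p7
  p2 = b.0 | ··b··> p7
  p3 = b.0\{a} | b.(0 + 0) | ··b··> p8, ··b··> p9
  p4 = 0 + 0 | ·
  p5 = 0 | 0 | ·
  p6 = 0\{a} | a.b.(0 + 0) | ··a··> p8
  p7 = 0 | ·
  p8 = 0\{a} | b.(0 + 0) | ··b··> p10
  p9 = b.0\{a} | (0 + 0) | ··b··> p10
  p10 = 0\{a} | (0 + 0) | ·
LTS(Q): 14 reachable states
  q0 = a.b.0 + a.a.0 + (b.(0 + 0) + b.(0 | 0)) + b.a.0\{a} | a.b.(0 + 0) | ··a··> q1, ··a··> q2, ··a··> q3, ··b··> q4, ··b··> q5, ··b··> q6
  q1 = a.0 | ··a··> q7
  q2 = b.0 | ··b··> q7
  q3 = b.a.0\{a} | b.(0 + 0) | ··b··> q8, ··b··> q9
  q4 = 0 + 0 | ·
  q5 = 0 | 0 | ·
  q6 = a.0\{a} | a.b.(0 + 0) | ··a··> q10, ··a··> q8
  q7 = 0 | ·
  q8 = a.0\{a} | b.(0 + 0) | ··a··> q11, ··b··> q12
  q9 = b.a.0\{a} | (0 + 0) | ··b··> q12
  q10 = 0\{a} | a.b.(0 + 0) | ··a··> q11
  q11 = 0\{a} | b.(0 + 0) | ··b··> q13
  q12 = a.0\{a} | (0 + 0) | ··a··> q13
  q13 = 0\{a} | (0 + 0) | ·
Run σ = ⟨aba⟩ on Q: start {q0}
  after a @ step 1: {q1, q2, q3}
  after b @ step 2: {q7, q8, q9}
  after a @ step 3: {q11}
  ✓ Q
Run σ = ⟨aba⟩ on P: start {p0}
  after a @ step 1: {p1, p2, p3}
  after b @ step 2: {p7, p8, p9}
  after a @ step 3: no successor for P

trace-distinct — witness ⟨aba⟩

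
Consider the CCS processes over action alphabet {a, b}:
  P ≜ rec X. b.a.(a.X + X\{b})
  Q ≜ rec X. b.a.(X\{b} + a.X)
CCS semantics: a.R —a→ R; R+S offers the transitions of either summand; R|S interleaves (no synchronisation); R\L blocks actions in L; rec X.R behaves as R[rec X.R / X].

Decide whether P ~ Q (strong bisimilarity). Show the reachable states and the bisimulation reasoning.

P's transition system — 3 states:
  s0 = rec X. b.a.(a.X + X\{b}) :: ··b··> s1
  s1 = a.(a.(rec X. b.a.(a.X + X\{b})) + (rec X. b.a.(a.X + X\{b}))\{b}) :: ··a··> s2
  s2 = a.(rec X. b.a.(a.X + X\{b})) + (rec X. b.a.(a.X + X\{b}))\{b} :: ··a··> s0
Q's transition system — 3 states:
  t0 = rec X. b.a.(X\{b} + a.X) :: ··b··> t1
  t1 = a.((rec X. b.a.(X\{b} + a.X))\{b} + a.(rec X. b.a.(X\{b} + a.X))) :: ··a··> t2
  t2 = (rec X. b.a.(X\{b} + a.X))\{b} + a.(rec X. b.a.(X\{b} + a.X)) :: ··a··> t0
Bisimilarity quotient blocks:
  B0 = {s0, t0}
  B1 = {s1, t1}
  B2 = {s2, t2}
s0 ∈ B0, t0 ∈ B0 → same block

P ~ Q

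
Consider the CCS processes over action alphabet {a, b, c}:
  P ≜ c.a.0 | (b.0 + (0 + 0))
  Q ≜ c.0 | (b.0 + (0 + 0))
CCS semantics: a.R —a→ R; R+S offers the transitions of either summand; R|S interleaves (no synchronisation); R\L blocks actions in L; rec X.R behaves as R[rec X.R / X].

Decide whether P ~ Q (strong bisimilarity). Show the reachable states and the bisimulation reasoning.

LTS(P): 6 reachable states
  m0 = c.a.0 | (b.0 + (0 + 0)) :: ··b··> m1, ··c··> m2
  m1 = c.a.0 | 0 :: ··c··> m3
  m2 = a.0 | (b.0 + (0 + 0)) :: ··a··> m4, ··b··> m3
  m3 = a.0 | 0 :: ··a··> m5
  m4 = 0 | (b.0 + (0 + 0)) :: ··b··> m5
  m5 = 0 | 0 :: ∅
LTS(Q): 4 reachable states
  n0 = c.0 | (b.0 + (0 + 0)) :: ··b··> n1, ··c··> n2
  n1 = c.0 | 0 :: ··c··> n3
  n2 = 0 | (b.0 + (0 + 0)) :: ··b··> n3
  n3 = 0 | 0 :: ∅
Coarsest stable partition (strong bisimilarity classes):
  B0 = {m0}
  B1 = {m1}
  B2 = {m3}
  B3 = {m5, n3}
  B4 = {m2}
  B5 = {m4, n2}
  B6 = {n0}
  B7 = {n1}
m0 ∈ B0, n0 ∈ B6 → different blocks

not bisimilar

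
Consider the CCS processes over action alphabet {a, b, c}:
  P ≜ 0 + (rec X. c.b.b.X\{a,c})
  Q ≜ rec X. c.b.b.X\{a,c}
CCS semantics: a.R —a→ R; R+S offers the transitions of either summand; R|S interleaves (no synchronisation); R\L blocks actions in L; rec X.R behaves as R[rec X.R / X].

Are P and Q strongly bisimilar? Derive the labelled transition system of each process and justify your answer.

Reachable graph of P (4 states):
  m0 = 0 + (rec X. c.b.b.X\{a,c}) → —c→ m1
  m1 = b.b.(rec X. c.b.b.X\{a,c})\{a,c} → —b→ m2
  m2 = b.(rec X. c.b.b.X\{a,c})\{a,c} → —b→ m3
  m3 = (rec X. c.b.b.X\{a,c})\{a,c} → stopped
Reachable graph of Q (4 states):
  n0 = rec X. c.b.b.X\{a,c} → —c→ n1
  n1 = b.b.(rec X. c.b.b.X\{a,c})\{a,c} → —b→ n2
  n2 = b.(rec X. c.b.b.X\{a,c})\{a,c} → —b→ n3
  n3 = (rec X. c.b.b.X\{a,c})\{a,c} → stopped
Bisimilarity quotient blocks:
  B0 = {m0, n0}
  B1 = {m1, n1}
  B2 = {m2, n2}
  B3 = {m3, n3}
m0 ∈ B0, n0 ∈ B0 → same block

P ~ Q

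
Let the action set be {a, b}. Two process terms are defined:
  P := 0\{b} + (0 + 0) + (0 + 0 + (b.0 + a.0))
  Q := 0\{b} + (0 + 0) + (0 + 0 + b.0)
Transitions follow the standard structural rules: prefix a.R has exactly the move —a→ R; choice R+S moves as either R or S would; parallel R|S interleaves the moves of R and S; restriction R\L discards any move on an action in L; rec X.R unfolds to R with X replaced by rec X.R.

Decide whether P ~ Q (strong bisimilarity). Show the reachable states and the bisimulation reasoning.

not bisimilar

P's transition system — 2 states:
  m0 = 0\{b} + (0 + 0) + (0 + 0 + (b.0 + a.0)) has moves -a-> m1, -b-> m1
  m1 = 0 has moves (no moves)
Q's transition system — 2 states:
  n0 = 0\{b} + (0 + 0) + (0 + 0 + b.0) has moves -b-> n1
  n1 = 0 has moves (no moves)
Bisimilarity quotient blocks:
  B0 = {m0}
  B1 = {m1, n1}
  B2 = {n0}
m0 ∈ B0, n0 ∈ B2 → different blocks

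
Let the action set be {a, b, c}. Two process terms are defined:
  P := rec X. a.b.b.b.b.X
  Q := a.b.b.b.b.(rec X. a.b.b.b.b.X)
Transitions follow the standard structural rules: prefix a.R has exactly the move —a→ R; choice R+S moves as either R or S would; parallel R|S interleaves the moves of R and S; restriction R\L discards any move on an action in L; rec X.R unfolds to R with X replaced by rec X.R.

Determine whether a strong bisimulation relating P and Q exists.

YES

P's transition system — 5 states:
  p0 = rec X. a.b.b.b.b.X :: ··a··> p1
  p1 = b.b.b.b.(rec X. a.b.b.b.b.X) :: ··b··> p2
  p2 = b.b.b.(rec X. a.b.b.b.b.X) :: ··b··> p3
  p3 = b.b.(rec X. a.b.b.b.b.X) :: ··b··> p4
  p4 = b.(rec X. a.b.b.b.b.X) :: ··b··> p0
Q's transition system — 6 states:
  q0 = a.b.b.b.b.(rec X. a.b.b.b.b.X) :: ··a··> q1
  q1 = b.b.b.b.(rec X. a.b.b.b.b.X) :: ··b··> q2
  q2 = b.b.b.(rec X. a.b.b.b.b.X) :: ··b··> q3
  q3 = b.b.(rec X. a.b.b.b.b.X) :: ··b··> q4
  q4 = b.(rec X. a.b.b.b.b.X) :: ··b··> q5
  q5 = rec X. a.b.b.b.b.X :: ··a··> q1
Bisimilarity quotient blocks:
  B0 = {p0, q0, q5}
  B1 = {p1, q1}
  B2 = {p2, q2}
  B3 = {p3, q3}
  B4 = {p4, q4}
p0 ∈ B0, q0 ∈ B0 → same block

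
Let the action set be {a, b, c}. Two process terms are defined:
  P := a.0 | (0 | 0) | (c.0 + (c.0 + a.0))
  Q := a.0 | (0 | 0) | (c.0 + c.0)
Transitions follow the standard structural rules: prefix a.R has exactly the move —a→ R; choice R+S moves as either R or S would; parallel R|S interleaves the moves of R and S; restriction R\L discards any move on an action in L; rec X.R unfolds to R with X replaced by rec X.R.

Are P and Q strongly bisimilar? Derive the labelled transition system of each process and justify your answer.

not bisimilar

LTS(P): 4 reachable states
  u0 = a.0 | (0 | 0) | (c.0 + (c.0 + a.0)) ⊢ =a=> u1, =a=> u2, =c=> u2
  u1 = 0 | (0 | 0) | (c.0 + (c.0 + a.0)) ⊢ =a=> u3, =c=> u3
  u2 = a.0 | (0 | 0) | 0 ⊢ =a=> u3
  u3 = 0 | (0 | 0) | 0 ⊢ stopped
LTS(Q): 4 reachable states
  v0 = a.0 | (0 | 0) | (c.0 + c.0) ⊢ =a=> v1, =c=> v2
  v1 = 0 | (0 | 0) | (c.0 + c.0) ⊢ =c=> v3
  v2 = a.0 | (0 | 0) | 0 ⊢ =a=> v3
  v3 = 0 | (0 | 0) | 0 ⊢ stopped
Partition-refinement fixed point:
  B0 = {u0}
  B1 = {u2, v2}
  B2 = {u3, v3}
  B3 = {u1}
  B4 = {v0}
  B5 = {v1}
u0 ∈ B0, v0 ∈ B4 → different blocks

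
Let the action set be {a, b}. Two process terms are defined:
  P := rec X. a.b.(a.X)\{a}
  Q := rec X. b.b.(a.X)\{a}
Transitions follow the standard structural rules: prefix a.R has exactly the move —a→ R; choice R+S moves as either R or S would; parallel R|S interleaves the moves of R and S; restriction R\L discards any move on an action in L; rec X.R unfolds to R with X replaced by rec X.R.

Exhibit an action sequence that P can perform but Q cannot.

LTS(P): 3 reachable states
  m0 = rec X. a.b.(a.X)\{a} :: ··a··> m1
  m1 = b.(a.(rec X. a.b.(a.X)\{a}))\{a} :: ··b··> m2
  m2 = (a.(rec X. a.b.(a.X)\{a}))\{a} :: (no moves)
LTS(Q): 3 reachable states
  n0 = rec X. b.b.(a.X)\{a} :: ··b··> n1
  n1 = b.(a.(rec X. b.b.(a.X)\{a}))\{a} :: ··b··> n2
  n2 = (a.(rec X. b.b.(a.X)\{a}))\{a} :: (no moves)
Run σ = ⟨a⟩ on P: start {m0}
  step 1 (a): {m1}
  P completes σ.
Run σ = ⟨a⟩ on Q: start {n0}
  step 1 (a): ∅  — Q cannot continue

a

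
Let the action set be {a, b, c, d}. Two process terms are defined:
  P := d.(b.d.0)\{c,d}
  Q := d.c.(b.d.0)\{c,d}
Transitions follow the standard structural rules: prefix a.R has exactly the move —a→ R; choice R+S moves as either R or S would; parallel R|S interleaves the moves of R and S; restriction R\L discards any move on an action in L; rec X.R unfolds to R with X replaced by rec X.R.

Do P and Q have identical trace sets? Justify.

LTS(P): 3 reachable states
  m0 = d.(b.d.0)\{c,d} ⊢ --d--▸ m1
  m1 = (b.d.0)\{c,d} ⊢ --b--▸ m2
  m2 = (d.0)\{c,d} ⊢ (no moves)
LTS(Q): 4 reachable states
  n0 = d.c.(b.d.0)\{c,d} ⊢ --d--▸ n1
  n1 = c.(b.d.0)\{c,d} ⊢ --c--▸ n2
  n2 = (b.d.0)\{c,d} ⊢ --b--▸ n3
  n3 = (d.0)\{c,d} ⊢ (no moves)
Trace ⟨db⟩ through P, begin at {m0}:
  [1] d ⇒ {m1}
  [2] b ⇒ {m2}
  ✓ P
Trace ⟨db⟩ through Q, begin at {n0}:
  [1] d ⇒ {n1}
  [2] b ⇒ no successor for Q

traces(P) ≠ traces(Q) — witness ⟨db⟩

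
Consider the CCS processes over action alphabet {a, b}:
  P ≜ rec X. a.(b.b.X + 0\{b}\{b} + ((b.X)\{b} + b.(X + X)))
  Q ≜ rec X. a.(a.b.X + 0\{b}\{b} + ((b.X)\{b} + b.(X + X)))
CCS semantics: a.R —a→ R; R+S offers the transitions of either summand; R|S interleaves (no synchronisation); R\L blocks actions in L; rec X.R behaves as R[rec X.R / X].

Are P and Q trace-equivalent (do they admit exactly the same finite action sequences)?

NO — witness ⟨abb⟩

P's transition system — 4 states:
  s0 = rec X. a.(b.b.X + 0\{b}\{b} + ((b.X)\{b} + b.(X + X))) ⊢ ··a··> s1
  s1 = b.b.(rec X. a.(b.b.X + 0\{b}\{b} + ((b.X)\{b} + b.(X + X)))) + 0\{b}\{b} + ((b.(rec X. a.(b.b.X + 0\{b}\{b} + ((b.X)\{b} + b.(X + X)))))\{b} + b.((rec X. a.(b.b.X + 0\{b}\{b} + ((b.X)\{b} + b.(X + X)))) + (rec X. a.(b.b.X + 0\{b}\{b} + ((b.X)\{b} + b.(X + X)))))) ⊢ ··b··> s2, ··b··> s3
  s2 = (rec X. a.(b.b.X + 0\{b}\{b} + ((b.X)\{b} + b.(X + X)))) + (rec X. a.(b.b.X + 0\{b}\{b} + ((b.X)\{b} + b.(X + X)))) ⊢ ··a··> s1
  s3 = b.(rec X. a.(b.b.X + 0\{b}\{b} + ((b.X)\{b} + b.(X + X)))) ⊢ ··b··> s0
Q's transition system — 4 states:
  t0 = rec X. a.(a.b.X + 0\{b}\{b} + ((b.X)\{b} + b.(X + X))) ⊢ ··a··> t1
  t1 = a.b.(rec X. a.(a.b.X + 0\{b}\{b} + ((b.X)\{b} + b.(X + X)))) + 0\{b}\{b} + ((b.(rec X. a.(a.b.X + 0\{b}\{b} + ((b.X)\{b} + b.(X + X)))))\{b} + b.((rec X. a.(a.b.X + 0\{b}\{b} + ((b.X)\{b} + b.(X + X)))) + (rec X. a.(a.b.X + 0\{b}\{b} + ((b.X)\{b} + b.(X + X)))))) ⊢ ··a··> t2, ··b··> t3
  t2 = b.(rec X. a.(a.b.X + 0\{b}\{b} + ((b.X)\{b} + b.(X + X)))) ⊢ ··b··> t0
  t3 = (rec X. a.(a.b.X + 0\{b}\{b} + ((b.X)\{b} + b.(X + X)))) + (rec X. a.(a.b.X + 0\{b}\{b} + ((b.X)\{b} + b.(X + X)))) ⊢ ··a··> t1
Executing abb from P (initial set {s0}):
  step 1 (a): {s1}
  step 2 (b): {s2, s3}
  step 3 (b): {s0}
  — P admits the full trace.
Executing abb from Q (initial set {t0}):
  step 1 (a): {t1}
  step 2 (b): {t3}
  step 3 (b): ∅ (Q stuck)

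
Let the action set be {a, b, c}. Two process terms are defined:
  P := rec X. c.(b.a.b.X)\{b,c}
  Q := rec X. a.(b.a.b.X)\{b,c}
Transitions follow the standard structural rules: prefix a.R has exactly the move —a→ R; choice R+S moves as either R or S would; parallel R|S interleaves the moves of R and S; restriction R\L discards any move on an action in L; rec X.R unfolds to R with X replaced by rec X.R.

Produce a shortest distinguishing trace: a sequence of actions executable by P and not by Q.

LTS(P): 2 reachable states
  u0 = rec X. c.(b.a.b.X)\{b,c} | --c--▸ u1
  u1 = (b.a.b.(rec X. c.(b.a.b.X)\{b,c}))\{b,c} | ∅
LTS(Q): 2 reachable states
  v0 = rec X. a.(b.a.b.X)\{b,c} | --a--▸ v1
  v1 = (b.a.b.(rec X. a.(b.a.b.X)\{b,c}))\{b,c} | ∅
Executing c from P (initial set {u0}):
  step 1 (c): {u1}
  P completes σ.
Executing c from Q (initial set {v0}):
  step 1 (c): ∅  — Q cannot continue

c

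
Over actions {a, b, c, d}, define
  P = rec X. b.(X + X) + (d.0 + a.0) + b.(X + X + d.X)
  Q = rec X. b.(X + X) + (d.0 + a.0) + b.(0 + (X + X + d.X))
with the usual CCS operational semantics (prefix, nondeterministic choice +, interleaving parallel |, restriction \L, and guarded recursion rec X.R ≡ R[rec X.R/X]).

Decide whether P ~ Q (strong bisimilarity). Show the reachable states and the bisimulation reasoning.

Reachable graph of P (4 states):
  p0 = rec X. b.(X + X) + (d.0 + a.0) + b.(X + X + d.X) has moves =a=> p1, =b=> p2, =b=> p3, =d=> p1
  p1 = 0 has moves ·
  p2 = (rec X. b.(X + X) + (d.0 + a.0) + b.(X + X + d.X)) + (rec X. b.(X + X) + (d.0 + a.0) + b.(X + X + d.X)) has moves =a=> p1, =b=> p2, =b=> p3, =d=> p1
  p3 = (rec X. b.(X + X) + (d.0 + a.0) + b.(X + X + d.X)) + (rec X. b.(X + X) + (d.0 + a.0) + b.(X + X + d.X)) + d.(rec X. b.(X + X) + (d.0 + a.0) + b.(X + X + d.X)) has moves =a=> p1, =b=> p2, =b=> p3, =d=> p0, =d=> p1
Reachable graph of Q (4 states):
  q0 = rec X. b.(X + X) + (d.0 + a.0) + b.(0 + (X + X + d.X)) has moves =a=> q1, =b=> q2, =b=> q3, =d=> q1
  q1 = 0 has moves ·
  q2 = (rec X. b.(X + X) + (d.0 + a.0) + b.(0 + (X + X + d.X))) + (rec X. b.(X + X) + (d.0 + a.0) + b.(0 + (X + X + d.X))) has moves =a=> q1, =b=> q2, =b=> q3, =d=> q1
  q3 = 0 + ((rec X. b.(X + X) + (d.0 + a.0) + b.(0 + (X + X + d.X))) + (rec X. b.(X + X) + (d.0 + a.0) + b.(0 + (X + X + d.X))) + d.(rec X. b.(X + X) + (d.0 + a.0) + b.(0 + (X + X + d.X)))) has moves =a=> q1, =b=> q2, =b=> q3, =d=> q0, =d=> q1
Coarsest stable partition (strong bisimilarity classes):
  B0 = {p0, p2, q0, q2}
  B1 = {p1, q1}
  B2 = {p3, q3}
p0 ∈ B0, q0 ∈ B0 → same block

bisimilar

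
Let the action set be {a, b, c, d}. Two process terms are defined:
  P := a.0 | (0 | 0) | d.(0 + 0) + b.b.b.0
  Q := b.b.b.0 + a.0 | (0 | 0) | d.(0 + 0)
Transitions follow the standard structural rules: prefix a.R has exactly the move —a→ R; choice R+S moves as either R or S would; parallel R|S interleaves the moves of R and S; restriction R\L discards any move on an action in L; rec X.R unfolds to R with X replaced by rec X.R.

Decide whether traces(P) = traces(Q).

YES

Reachable graph of P (7 states):
  p0 = a.0 | (0 | 0) | d.(0 + 0) + b.b.b.0 ⊢ ··a··> p1, ··b··> p2, ··d··> p3
  p1 = 0 | (0 | 0) | d.(0 + 0) ⊢ ··d··> p4
  p2 = b.b.0 ⊢ ··b··> p5
  p3 = a.0 | (0 | 0) | (0 + 0) ⊢ ··a··> p4
  p4 = 0 | (0 | 0) | (0 + 0) ⊢ deadlocked
  p5 = b.0 ⊢ ··b··> p6
  p6 = 0 ⊢ deadlocked
Reachable graph of Q (7 states):
  q0 = b.b.b.0 + a.0 | (0 | 0) | d.(0 + 0) ⊢ ··a··> q1, ··b··> q2, ··d··> q3
  q1 = 0 | (0 | 0) | d.(0 + 0) ⊢ ··d··> q4
  q2 = b.b.0 ⊢ ··b··> q5
  q3 = a.0 | (0 | 0) | (0 + 0) ⊢ ··a··> q4
  q4 = 0 | (0 | 0) | (0 + 0) ⊢ deadlocked
  q5 = b.0 ⊢ ··b··> q6
  q6 = 0 ⊢ deadlocked
Coarsest stable partition (strong bisimilarity classes):
  B0 = {p0, q0}
  B1 = {p3, q3}
  B2 = {p4, p6, q4, q6}
  B3 = {p2, q2}
  B4 = {p5, q5}
  B5 = {p1, q1}
p0 ∈ B0, q0 ∈ B0 → same block
Bisimilar ⇒ trace-equivalent.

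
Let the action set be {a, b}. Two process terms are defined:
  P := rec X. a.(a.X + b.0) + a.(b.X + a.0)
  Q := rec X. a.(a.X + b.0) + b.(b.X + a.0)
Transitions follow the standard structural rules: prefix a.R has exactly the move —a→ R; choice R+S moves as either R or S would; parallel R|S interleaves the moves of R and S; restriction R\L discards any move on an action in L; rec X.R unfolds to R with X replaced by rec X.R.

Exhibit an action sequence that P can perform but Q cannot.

aba

Reachable graph of P (4 states):
  p0 = rec X. a.(a.X + b.0) + a.(b.X + a.0) :: --a--▸ p1, --a--▸ p2
  p1 = a.(rec X. a.(a.X + b.0) + a.(b.X + a.0)) + b.0 :: --a--▸ p0, --b--▸ p3
  p2 = b.(rec X. a.(a.X + b.0) + a.(b.X + a.0)) + a.0 :: --a--▸ p3, --b--▸ p0
  p3 = 0 :: ·
Reachable graph of Q (4 states):
  q0 = rec X. a.(a.X + b.0) + b.(b.X + a.0) :: --a--▸ q1, --b--▸ q2
  q1 = a.(rec X. a.(a.X + b.0) + b.(b.X + a.0)) + b.0 :: --a--▸ q0, --b--▸ q3
  q2 = b.(rec X. a.(a.X + b.0) + b.(b.X + a.0)) + a.0 :: --a--▸ q3, --b--▸ q0
  q3 = 0 :: ·
Trace ⟨aba⟩ through P, begin at {p0}:
  after a @ step 1: {p1, p2}
  after b @ step 2: {p0, p3}
  after a @ step 3: {p1, p2}
  — P admits the full trace.
Trace ⟨aba⟩ through Q, begin at {q0}:
  after a @ step 1: {q1}
  after b @ step 2: {q3}
  after a @ step 3: no successor for Q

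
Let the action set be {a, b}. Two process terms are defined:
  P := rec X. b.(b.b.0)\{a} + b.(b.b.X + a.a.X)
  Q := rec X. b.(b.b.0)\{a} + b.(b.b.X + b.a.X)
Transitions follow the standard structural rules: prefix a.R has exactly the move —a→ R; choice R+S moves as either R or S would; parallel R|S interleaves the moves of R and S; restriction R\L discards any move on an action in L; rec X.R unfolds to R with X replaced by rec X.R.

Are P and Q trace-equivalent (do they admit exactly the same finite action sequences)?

Reachable graph of P (7 states):
  p0 = rec X. b.(b.b.0)\{a} + b.(b.b.X + a.a.X) has moves ··b··> p1, ··b··> p2
  p1 = (b.b.0)\{a} has moves ··b··> p3
  p2 = b.b.(rec X. b.(b.b.0)\{a} + b.(b.b.X + a.a.X)) + a.a.(rec X. b.(b.b.0)\{a} + b.(b.b.X + a.a.X)) has moves ··a··> p4, ··b··> p5
  p3 = (b.0)\{a} has moves ··b··> p6
  p4 = a.(rec X. b.(b.b.0)\{a} + b.(b.b.X + a.a.X)) has moves ··a··> p0
  p5 = b.(rec X. b.(b.b.0)\{a} + b.(b.b.X + a.a.X)) has moves ··b··> p0
  p6 = 0\{a} has moves ∅
Reachable graph of Q (7 states):
  q0 = rec X. b.(b.b.0)\{a} + b.(b.b.X + b.a.X) has moves ··b··> q1, ··b··> q2
  q1 = (b.b.0)\{a} has moves ··b··> q3
  q2 = b.b.(rec X. b.(b.b.0)\{a} + b.(b.b.X + b.a.X)) + b.a.(rec X. b.(b.b.0)\{a} + b.(b.b.X + b.a.X)) has moves ··b··> q4, ··b··> q5
  q3 = (b.0)\{a} has moves ··b··> q6
  q4 = a.(rec X. b.(b.b.0)\{a} + b.(b.b.X + b.a.X)) has moves ··a··> q0
  q5 = b.(rec X. b.(b.b.0)\{a} + b.(b.b.X + b.a.X)) has moves ··b··> q0
  q6 = 0\{a} has moves ∅
Run σ = ⟨ba⟩ on P: start {p0}
  [1] b ⇒ {p1, p2}
  [2] a ⇒ {p4}
  ✓ P
Run σ = ⟨ba⟩ on Q: start {q0}
  [1] b ⇒ {q1, q2}
  [2] a ⇒ no successor for Q

trace-distinct — witness ⟨ba⟩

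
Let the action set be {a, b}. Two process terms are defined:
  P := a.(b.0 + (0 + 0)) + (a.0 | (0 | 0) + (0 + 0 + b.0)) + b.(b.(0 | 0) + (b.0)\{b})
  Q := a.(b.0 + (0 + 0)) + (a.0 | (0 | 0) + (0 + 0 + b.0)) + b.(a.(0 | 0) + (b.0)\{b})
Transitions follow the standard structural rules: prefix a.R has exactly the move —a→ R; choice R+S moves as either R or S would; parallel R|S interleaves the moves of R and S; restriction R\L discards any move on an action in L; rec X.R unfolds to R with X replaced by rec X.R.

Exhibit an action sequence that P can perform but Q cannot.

bb

Reachable graph of P (6 states):
  s0 = a.(b.0 + (0 + 0)) + (a.0 | (0 | 0) + (0 + 0 + b.0)) + b.(b.(0 | 0) + (b.0)\{b}) has moves -a-> s1, -a-> s2, -b-> s3, -b-> s4
  s1 = 0 | (0 | 0) has moves deadlocked
  s2 = b.0 + (0 + 0) has moves -b-> s3
  s3 = 0 has moves deadlocked
  s4 = b.(0 | 0) + (b.0)\{b} has moves -b-> s5
  s5 = 0 | 0 has moves deadlocked
Reachable graph of Q (6 states):
  t0 = a.(b.0 + (0 + 0)) + (a.0 | (0 | 0) + (0 + 0 + b.0)) + b.(a.(0 | 0) + (b.0)\{b}) has moves -a-> t1, -a-> t2, -b-> t3, -b-> t4
  t1 = 0 | (0 | 0) has moves deadlocked
  t2 = b.0 + (0 + 0) has moves -b-> t3
  t3 = 0 has moves deadlocked
  t4 = a.(0 | 0) + (b.0)\{b} has moves -a-> t5
  t5 = 0 | 0 has moves deadlocked
Executing bb from P (initial set {s0}):
  after b @ step 1: {s3, s4}
  after b @ step 2: {s5}
  — P admits the full trace.
Executing bb from Q (initial set {t0}):
  after b @ step 1: {t3, t4}
  after b @ step 2: no successor for Q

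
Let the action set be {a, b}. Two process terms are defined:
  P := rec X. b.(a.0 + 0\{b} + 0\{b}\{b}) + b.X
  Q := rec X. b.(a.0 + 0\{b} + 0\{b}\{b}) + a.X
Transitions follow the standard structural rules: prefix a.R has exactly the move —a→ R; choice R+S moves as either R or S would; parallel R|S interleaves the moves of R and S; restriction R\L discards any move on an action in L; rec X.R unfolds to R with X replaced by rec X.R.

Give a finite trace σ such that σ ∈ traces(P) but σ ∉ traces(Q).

bb

Reachable graph of P (3 states):
  m0 = rec X. b.(a.0 + 0\{b} + 0\{b}\{b}) + b.X → --b--▸ m0, --b--▸ m1
  m1 = a.0 + 0\{b} + 0\{b}\{b} → --a--▸ m2
  m2 = 0 → deadlocked
Reachable graph of Q (3 states):
  n0 = rec X. b.(a.0 + 0\{b} + 0\{b}\{b}) + a.X → --a--▸ n0, --b--▸ n1
  n1 = a.0 + 0\{b} + 0\{b}\{b} → --a--▸ n2
  n2 = 0 → deadlocked
Run σ = ⟨bb⟩ on P: start {m0}
  step 1 (b): {m0, m1}
  step 2 (b): {m0, m1}
  ✓ P
Run σ = ⟨bb⟩ on Q: start {n0}
  step 1 (b): {n1}
  step 2 (b): ∅ (Q stuck)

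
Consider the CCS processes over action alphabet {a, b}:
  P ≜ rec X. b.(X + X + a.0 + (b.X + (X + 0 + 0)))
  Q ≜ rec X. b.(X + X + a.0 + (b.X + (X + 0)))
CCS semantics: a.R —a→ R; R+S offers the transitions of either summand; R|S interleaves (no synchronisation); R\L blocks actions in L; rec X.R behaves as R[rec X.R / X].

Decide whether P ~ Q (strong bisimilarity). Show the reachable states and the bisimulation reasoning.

LTS(P): 3 reachable states
  u0 = rec X. b.(X + X + a.0 + (b.X + (X + 0 + 0))) :: --b--▸ u1
  u1 = (rec X. b.(X + X + a.0 + (b.X + (X + 0 + 0)))) + (rec X. b.(X + X + a.0 + (b.X + (X + 0 + 0)))) + a.0 + (b.(rec X. b.(X + X + a.0 + (b.X + (X + 0 + 0)))) + ((rec X. b.(X + X + a.0 + (b.X + (X + 0 + 0)))) + 0 + 0)) :: --a--▸ u2, --b--▸ u0, --b--▸ u1
  u2 = 0 :: ∅
LTS(Q): 3 reachable states
  v0 = rec X. b.(X + X + a.0 + (b.X + (X + 0))) :: --b--▸ v1
  v1 = (rec X. b.(X + X + a.0 + (b.X + (X + 0)))) + (rec X. b.(X + X + a.0 + (b.X + (X + 0)))) + a.0 + (b.(rec X. b.(X + X + a.0 + (b.X + (X + 0)))) + ((rec X. b.(X + X + a.0 + (b.X + (X + 0)))) + 0)) :: --a--▸ v2, --b--▸ v0, --b--▸ v1
  v2 = 0 :: ∅
Coarsest stable partition (strong bisimilarity classes):
  B0 = {u0, v0}
  B1 = {u1, v1}
  B2 = {u2, v2}
u0 ∈ B0, v0 ∈ B0 → same block

P ~ Q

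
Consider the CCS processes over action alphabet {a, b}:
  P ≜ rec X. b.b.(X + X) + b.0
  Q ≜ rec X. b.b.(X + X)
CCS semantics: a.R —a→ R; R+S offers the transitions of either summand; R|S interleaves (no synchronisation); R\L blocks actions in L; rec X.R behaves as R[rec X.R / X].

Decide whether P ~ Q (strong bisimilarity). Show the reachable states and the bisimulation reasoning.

Reachable graph of P (4 states):
  u0 = rec X. b.b.(X + X) + b.0 ⊢ =b=> u1, =b=> u2
  u1 = 0 ⊢ stopped
  u2 = b.((rec X. b.b.(X + X) + b.0) + (rec X. b.b.(X + X) + b.0)) ⊢ =b=> u3
  u3 = (rec X. b.b.(X + X) + b.0) + (rec X. b.b.(X + X) + b.0) ⊢ =b=> u1, =b=> u2
Reachable graph of Q (3 states):
  v0 = rec X. b.b.(X + X) ⊢ =b=> v1
  v1 = b.((rec X. b.b.(X + X)) + (rec X. b.b.(X + X))) ⊢ =b=> v2
  v2 = (rec X. b.b.(X + X)) + (rec X. b.b.(X + X)) ⊢ =b=> v1
Partition-refinement fixed point:
  B0 = {u0, u3}
  B1 = {u2}
  B2 = {u1}
  B3 = {v0, v1, v2}
u0 ∈ B0, v0 ∈ B3 → different blocks

NO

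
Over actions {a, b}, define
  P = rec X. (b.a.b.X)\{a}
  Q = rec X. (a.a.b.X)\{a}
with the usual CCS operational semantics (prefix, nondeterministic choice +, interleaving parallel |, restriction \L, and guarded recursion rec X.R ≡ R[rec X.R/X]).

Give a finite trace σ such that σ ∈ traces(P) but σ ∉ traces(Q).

P's transition system — 2 states:
  s0 = rec X. (b.a.b.X)\{a} :: -b-> s1
  s1 = (a.b.(rec X. (b.a.b.X)\{a}))\{a} :: ∅
Q's transition system — 1 states:
  t0 = rec X. (a.a.b.X)\{a} :: ∅
Executing b from P (initial set {s0}):
  after b @ step 1: {s1}
  P completes σ.
Executing b from Q (initial set {t0}):
  after b @ step 1: no successor for Q

b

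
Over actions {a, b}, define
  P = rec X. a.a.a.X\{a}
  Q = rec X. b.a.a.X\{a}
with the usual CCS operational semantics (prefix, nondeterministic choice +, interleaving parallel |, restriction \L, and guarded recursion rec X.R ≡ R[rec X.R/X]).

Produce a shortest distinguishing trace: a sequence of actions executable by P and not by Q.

P's transition system — 4 states:
  m0 = rec X. a.a.a.X\{a} ⊢ --a--▸ m1
  m1 = a.a.(rec X. a.a.a.X\{a})\{a} ⊢ --a--▸ m2
  m2 = a.(rec X. a.a.a.X\{a})\{a} ⊢ --a--▸ m3
  m3 = (rec X. a.a.a.X\{a})\{a} ⊢ stopped
Q's transition system — 5 states:
  n0 = rec X. b.a.a.X\{a} ⊢ --b--▸ n1
  n1 = a.a.(rec X. b.a.a.X\{a})\{a} ⊢ --a--▸ n2
  n2 = a.(rec X. b.a.a.X\{a})\{a} ⊢ --a--▸ n3
  n3 = (rec X. b.a.a.X\{a})\{a} ⊢ --b--▸ n4
  n4 = (a.a.(rec X. b.a.a.X\{a})\{a})\{a} ⊢ stopped
Run σ = ⟨a⟩ on P: start {m0}
  step 1 (a): {m1}
  P completes σ.
Run σ = ⟨a⟩ on Q: start {n0}
  step 1 (a): ∅  — Q cannot continue

a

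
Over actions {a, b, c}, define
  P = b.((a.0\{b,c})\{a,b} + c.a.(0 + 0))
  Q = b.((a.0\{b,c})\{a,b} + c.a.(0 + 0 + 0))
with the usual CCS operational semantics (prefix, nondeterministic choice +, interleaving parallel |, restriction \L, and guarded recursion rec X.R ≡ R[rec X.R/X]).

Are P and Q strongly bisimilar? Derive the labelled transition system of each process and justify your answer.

YES

LTS(P): 4 reachable states
  s0 = b.((a.0\{b,c})\{a,b} + c.a.(0 + 0)) ⊢ =b=> s1
  s1 = (a.0\{b,c})\{a,b} + c.a.(0 + 0) ⊢ =c=> s2
  s2 = a.(0 + 0) ⊢ =a=> s3
  s3 = 0 + 0 ⊢ deadlocked
LTS(Q): 4 reachable states
  t0 = b.((a.0\{b,c})\{a,b} + c.a.(0 + 0 + 0)) ⊢ =b=> t1
  t1 = (a.0\{b,c})\{a,b} + c.a.(0 + 0 + 0) ⊢ =c=> t2
  t2 = a.(0 + 0 + 0) ⊢ =a=> t3
  t3 = 0 + 0 + 0 ⊢ deadlocked
Partition-refinement fixed point:
  B0 = {s0, t0}
  B1 = {s1, t1}
  B2 = {s2, t2}
  B3 = {s3, t3}
s0 ∈ B0, t0 ∈ B0 → same block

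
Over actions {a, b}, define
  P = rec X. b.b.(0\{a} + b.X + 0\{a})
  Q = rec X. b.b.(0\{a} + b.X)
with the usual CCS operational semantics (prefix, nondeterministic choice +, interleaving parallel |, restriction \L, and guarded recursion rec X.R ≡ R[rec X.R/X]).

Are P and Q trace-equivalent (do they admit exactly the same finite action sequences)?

Reachable graph of P (3 states):
  p0 = rec X. b.b.(0\{a} + b.X + 0\{a}) → —b→ p1
  p1 = b.(0\{a} + b.(rec X. b.b.(0\{a} + b.X + 0\{a})) + 0\{a}) → —b→ p2
  p2 = 0\{a} + b.(rec X. b.b.(0\{a} + b.X + 0\{a})) + 0\{a} → —b→ p0
Reachable graph of Q (3 states):
  q0 = rec X. b.b.(0\{a} + b.X) → —b→ q1
  q1 = b.(0\{a} + b.(rec X. b.b.(0\{a} + b.X))) → —b→ q2
  q2 = 0\{a} + b.(rec X. b.b.(0\{a} + b.X)) → —b→ q0
Bisimilarity quotient blocks:
  B0 = {p0, p1, p2, q0, q1, q2}
p0 ∈ B0, q0 ∈ B0 → same block
Bisimilar ⇒ trace-equivalent.

YES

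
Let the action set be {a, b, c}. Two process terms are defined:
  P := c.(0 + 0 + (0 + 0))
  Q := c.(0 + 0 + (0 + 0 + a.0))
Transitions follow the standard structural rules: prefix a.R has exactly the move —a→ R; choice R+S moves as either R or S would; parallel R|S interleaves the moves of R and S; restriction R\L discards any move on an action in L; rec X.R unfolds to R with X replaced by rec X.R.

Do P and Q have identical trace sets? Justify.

NO — witness ⟨ca⟩

Reachable graph of P (2 states):
  u0 = c.(0 + 0 + (0 + 0)) | -c-> u1
  u1 = 0 + 0 + (0 + 0) | (no moves)
Reachable graph of Q (3 states):
  v0 = c.(0 + 0 + (0 + 0 + a.0)) | -c-> v1
  v1 = 0 + 0 + (0 + 0 + a.0) | -a-> v2
  v2 = 0 | (no moves)
Run σ = ⟨ca⟩ on Q: start {v0}
  step 1 (c): {v1}
  step 2 (a): {v2}
  Q completes σ.
Run σ = ⟨ca⟩ on P: start {u0}
  step 1 (c): {u1}
  step 2 (a): ∅ (P stuck)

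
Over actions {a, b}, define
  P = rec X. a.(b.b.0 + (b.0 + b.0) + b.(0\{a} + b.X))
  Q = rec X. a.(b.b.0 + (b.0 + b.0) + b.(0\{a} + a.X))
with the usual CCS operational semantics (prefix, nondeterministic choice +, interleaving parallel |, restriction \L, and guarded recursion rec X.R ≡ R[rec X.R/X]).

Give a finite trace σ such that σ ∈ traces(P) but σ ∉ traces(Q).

abba

LTS(P): 5 reachable states
  u0 = rec X. a.(b.b.0 + (b.0 + b.0) + b.(0\{a} + b.X)) ⊢ --a--▸ u1
  u1 = b.b.0 + (b.0 + b.0) + b.(0\{a} + b.(rec X. a.(b.b.0 + (b.0 + b.0) + b.(0\{a} + b.X)))) ⊢ --b--▸ u2, --b--▸ u3, --b--▸ u4
  u2 = 0 ⊢ (no moves)
  u3 = 0\{a} + b.(rec X. a.(b.b.0 + (b.0 + b.0) + b.(0\{a} + b.X))) ⊢ --b--▸ u0
  u4 = b.0 ⊢ --b--▸ u2
LTS(Q): 5 reachable states
  v0 = rec X. a.(b.b.0 + (b.0 + b.0) + b.(0\{a} + a.X)) ⊢ --a--▸ v1
  v1 = b.b.0 + (b.0 + b.0) + b.(0\{a} + a.(rec X. a.(b.b.0 + (b.0 + b.0) + b.(0\{a} + a.X)))) ⊢ --b--▸ v2, --b--▸ v3, --b--▸ v4
  v2 = 0 ⊢ (no moves)
  v3 = 0\{a} + a.(rec X. a.(b.b.0 + (b.0 + b.0) + b.(0\{a} + a.X))) ⊢ --a--▸ v0
  v4 = b.0 ⊢ --b--▸ v2
Run σ = ⟨abba⟩ on P: start {u0}
  [1] a ⇒ {u1}
  [2] b ⇒ {u2, u3, u4}
  [3] b ⇒ {u0, u2}
  [4] a ⇒ {u1}
  ✓ P
Run σ = ⟨abba⟩ on Q: start {v0}
  [1] a ⇒ {v1}
  [2] b ⇒ {v2, v3, v4}
  [3] b ⇒ {v2}
  [4] a ⇒ ∅  — Q cannot continue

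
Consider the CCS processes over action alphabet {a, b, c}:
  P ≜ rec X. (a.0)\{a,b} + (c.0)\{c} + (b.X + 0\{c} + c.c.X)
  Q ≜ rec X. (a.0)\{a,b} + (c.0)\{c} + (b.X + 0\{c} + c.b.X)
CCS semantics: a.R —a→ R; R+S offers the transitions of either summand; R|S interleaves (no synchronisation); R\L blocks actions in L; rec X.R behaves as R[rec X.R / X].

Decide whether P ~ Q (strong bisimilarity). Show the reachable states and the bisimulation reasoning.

NO

P's transition system — 2 states:
  s0 = rec X. (a.0)\{a,b} + (c.0)\{c} + (b.X + 0\{c} + c.c.X) :: --b--▸ s0, --c--▸ s1
  s1 = c.(rec X. (a.0)\{a,b} + (c.0)\{c} + (b.X + 0\{c} + c.c.X)) :: --c--▸ s0
Q's transition system — 2 states:
  t0 = rec X. (a.0)\{a,b} + (c.0)\{c} + (b.X + 0\{c} + c.b.X) :: --b--▸ t0, --c--▸ t1
  t1 = b.(rec X. (a.0)\{a,b} + (c.0)\{c} + (b.X + 0\{c} + c.b.X)) :: --b--▸ t0
Partition-refinement fixed point:
  B0 = {s0}
  B1 = {s1}
  B2 = {t0}
  B3 = {t1}
s0 ∈ B0, t0 ∈ B2 → different blocks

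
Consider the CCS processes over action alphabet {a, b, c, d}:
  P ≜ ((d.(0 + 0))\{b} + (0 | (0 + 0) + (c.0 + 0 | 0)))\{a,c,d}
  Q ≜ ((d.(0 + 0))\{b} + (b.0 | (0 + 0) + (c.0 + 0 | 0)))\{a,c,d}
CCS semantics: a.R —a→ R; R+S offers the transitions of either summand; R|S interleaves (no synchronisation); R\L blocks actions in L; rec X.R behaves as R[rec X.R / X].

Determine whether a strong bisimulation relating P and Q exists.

P ≁ Q

Reachable graph of P (1 states):
  m0 = ((d.(0 + 0))\{b} + (0 | (0 + 0) + (c.0 + 0 | 0)))\{a,c,d} | ∅
Reachable graph of Q (2 states):
  n0 = ((d.(0 + 0))\{b} + (b.0 | (0 + 0) + (c.0 + 0 | 0)))\{a,c,d} | ··b··> n1
  n1 = (0 | (0 + 0))\{a,c,d} | ∅
Bisimilarity quotient blocks:
  B0 = {m0, n1}
  B1 = {n0}
m0 ∈ B0, n0 ∈ B1 → different blocks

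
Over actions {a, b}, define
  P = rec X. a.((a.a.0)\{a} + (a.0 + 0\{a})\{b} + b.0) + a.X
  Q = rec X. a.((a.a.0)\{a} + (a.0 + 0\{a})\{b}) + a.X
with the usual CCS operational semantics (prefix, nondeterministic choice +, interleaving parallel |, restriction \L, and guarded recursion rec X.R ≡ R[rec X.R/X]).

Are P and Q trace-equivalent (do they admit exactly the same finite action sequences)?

traces(P) ≠ traces(Q) — witness ⟨ab⟩

Reachable graph of P (4 states):
  s0 = rec X. a.((a.a.0)\{a} + (a.0 + 0\{a})\{b} + b.0) + a.X has moves —a→ s0, —a→ s1
  s1 = (a.a.0)\{a} + (a.0 + 0\{a})\{b} + b.0 has moves —a→ s2, —b→ s3
  s2 = 0\{b} has moves ∅
  s3 = 0 has moves ∅
Reachable graph of Q (3 states):
  t0 = rec X. a.((a.a.0)\{a} + (a.0 + 0\{a})\{b}) + a.X has moves —a→ t0, —a→ t1
  t1 = (a.a.0)\{a} + (a.0 + 0\{a})\{b} has moves —a→ t2
  t2 = 0\{b} has moves ∅
Run σ = ⟨ab⟩ on P: start {s0}
  step 1 (a): {s0, s1}
  step 2 (b): {s3}
  P completes σ.
Run σ = ⟨ab⟩ on Q: start {t0}
  step 1 (a): {t0, t1}
  step 2 (b): ∅  — Q cannot continue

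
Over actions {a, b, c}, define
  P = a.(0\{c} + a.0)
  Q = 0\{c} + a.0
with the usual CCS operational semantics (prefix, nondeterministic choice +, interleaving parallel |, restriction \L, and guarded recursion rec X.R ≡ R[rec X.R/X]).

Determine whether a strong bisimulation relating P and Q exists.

NO

LTS(P): 3 reachable states
  m0 = a.(0\{c} + a.0) ⊢ =a=> m1
  m1 = 0\{c} + a.0 ⊢ =a=> m2
  m2 = 0 ⊢ stopped
LTS(Q): 2 reachable states
  n0 = 0\{c} + a.0 ⊢ =a=> n1
  n1 = 0 ⊢ stopped
Partition-refinement fixed point:
  B0 = {m0}
  B1 = {m1, n0}
  B2 = {m2, n1}
m0 ∈ B0, n0 ∈ B1 → different blocks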